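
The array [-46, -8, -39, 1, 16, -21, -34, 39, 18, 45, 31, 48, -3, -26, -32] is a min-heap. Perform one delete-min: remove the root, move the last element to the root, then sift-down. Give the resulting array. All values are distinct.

remove root -46; move last element -32 to root → [-32, -8, -39, 1, 16, -21, -34, 39, 18, 45, 31, 48, -3, -26]
-32 vs smaller child -39 at index 2, swap → [-39, -8, -32, 1, 16, -21, -34, 39, 18, 45, 31, 48, -3, -26]
-32 vs smaller child -34 at index 6, swap → [-39, -8, -34, 1, 16, -21, -32, 39, 18, 45, 31, 48, -3, -26]

[-39, -8, -34, 1, 16, -21, -32, 39, 18, 45, 31, 48, -3, -26]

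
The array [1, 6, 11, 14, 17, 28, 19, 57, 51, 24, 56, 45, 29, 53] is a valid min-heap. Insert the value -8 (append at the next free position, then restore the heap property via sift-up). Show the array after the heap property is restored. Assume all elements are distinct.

append -8 at index 14 → [1, 6, 11, 14, 17, 28, 19, 57, 51, 24, 56, 45, 29, 53, -8]
-8 < parent 19 at index 6, swap → [1, 6, 11, 14, 17, 28, -8, 57, 51, 24, 56, 45, 29, 53, 19]
-8 < parent 11 at index 2, swap → [1, 6, -8, 14, 17, 28, 11, 57, 51, 24, 56, 45, 29, 53, 19]
-8 < parent 1 at index 0, swap → [-8, 6, 1, 14, 17, 28, 11, 57, 51, 24, 56, 45, 29, 53, 19]

[-8, 6, 1, 14, 17, 28, 11, 57, 51, 24, 56, 45, 29, 53, 19]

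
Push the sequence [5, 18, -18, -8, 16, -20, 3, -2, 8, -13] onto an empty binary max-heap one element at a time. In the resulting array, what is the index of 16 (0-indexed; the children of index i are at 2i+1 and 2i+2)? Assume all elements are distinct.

Insert 5:
  append 5 at index 0 → [5] (no swap needed)
Insert 18:
  append 18 at index 1 → [5, 18]
  18 > parent 5 at index 0, swap → [18, 5]
Insert -18:
  append -18 at index 2 → [18, 5, -18] (no swap needed)
Insert -8:
  append -8 at index 3 → [18, 5, -18, -8] (no swap needed)
Insert 16:
  append 16 at index 4 → [18, 5, -18, -8, 16]
  16 > parent 5 at index 1, swap → [18, 16, -18, -8, 5]
Insert -20:
  append -20 at index 5 → [18, 16, -18, -8, 5, -20] (no swap needed)
Insert 3:
  append 3 at index 6 → [18, 16, -18, -8, 5, -20, 3]
  3 > parent -18 at index 2, swap → [18, 16, 3, -8, 5, -20, -18]
Insert -2:
  append -2 at index 7 → [18, 16, 3, -8, 5, -20, -18, -2]
  -2 > parent -8 at index 3, swap → [18, 16, 3, -2, 5, -20, -18, -8]
Insert 8:
  append 8 at index 8 → [18, 16, 3, -2, 5, -20, -18, -8, 8]
  8 > parent -2 at index 3, swap → [18, 16, 3, 8, 5, -20, -18, -8, -2]
Insert -13:
  append -13 at index 9 → [18, 16, 3, 8, 5, -20, -18, -8, -2, -13] (no swap needed)
resulting array: [18, 16, 3, 8, 5, -20, -18, -8, -2, -13]

1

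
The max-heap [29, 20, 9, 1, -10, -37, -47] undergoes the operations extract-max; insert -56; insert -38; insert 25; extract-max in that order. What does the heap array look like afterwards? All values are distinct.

[20, 1, 9, -38, -10, -37, -56, -47]

extract-max → returns 29:
  remove root 29; move last element -47 to root → [-47, 20, 9, 1, -10, -37]
  -47 vs larger child 20 at index 1, swap → [20, -47, 9, 1, -10, -37]
  -47 vs larger child 1 at index 3, swap → [20, 1, 9, -47, -10, -37]
insert -56:
  append -56 at index 6 → [20, 1, 9, -47, -10, -37, -56] (no swap needed)
insert -38:
  append -38 at index 7 → [20, 1, 9, -47, -10, -37, -56, -38]
  -38 > parent -47 at index 3, swap → [20, 1, 9, -38, -10, -37, -56, -47]
insert 25:
  append 25 at index 8 → [20, 1, 9, -38, -10, -37, -56, -47, 25]
  25 > parent -38 at index 3, swap → [20, 1, 9, 25, -10, -37, -56, -47, -38]
  25 > parent 1 at index 1, swap → [20, 25, 9, 1, -10, -37, -56, -47, -38]
  25 > parent 20 at index 0, swap → [25, 20, 9, 1, -10, -37, -56, -47, -38]
extract-max → returns 25:
  remove root 25; move last element -38 to root → [-38, 20, 9, 1, -10, -37, -56, -47]
  -38 vs larger child 20 at index 1, swap → [20, -38, 9, 1, -10, -37, -56, -47]
  -38 vs larger child 1 at index 3, swap → [20, 1, 9, -38, -10, -37, -56, -47]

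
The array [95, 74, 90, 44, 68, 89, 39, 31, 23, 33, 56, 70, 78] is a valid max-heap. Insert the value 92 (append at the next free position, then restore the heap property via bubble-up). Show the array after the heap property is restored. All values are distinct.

append 92 at index 13 → [95, 74, 90, 44, 68, 89, 39, 31, 23, 33, 56, 70, 78, 92]
92 > parent 39 at index 6, swap → [95, 74, 90, 44, 68, 89, 92, 31, 23, 33, 56, 70, 78, 39]
92 > parent 90 at index 2, swap → [95, 74, 92, 44, 68, 89, 90, 31, 23, 33, 56, 70, 78, 39]

[95, 74, 92, 44, 68, 89, 90, 31, 23, 33, 56, 70, 78, 39]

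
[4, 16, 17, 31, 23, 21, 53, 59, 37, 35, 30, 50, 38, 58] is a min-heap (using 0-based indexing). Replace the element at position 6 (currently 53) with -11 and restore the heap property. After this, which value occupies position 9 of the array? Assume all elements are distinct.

35

set index 6 from 53 to -11 → [4, 16, 17, 31, 23, 21, -11, 59, 37, 35, 30, 50, 38, 58]
-11 < parent 17 at index 2, swap → [4, 16, -11, 31, 23, 21, 17, 59, 37, 35, 30, 50, 38, 58]
-11 < parent 4 at index 0, swap → [-11, 16, 4, 31, 23, 21, 17, 59, 37, 35, 30, 50, 38, 58]
resulting array: [-11, 16, 4, 31, 23, 21, 17, 59, 37, 35, 30, 50, 38, 58]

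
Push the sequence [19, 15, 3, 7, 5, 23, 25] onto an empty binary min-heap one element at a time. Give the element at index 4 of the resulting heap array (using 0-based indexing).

7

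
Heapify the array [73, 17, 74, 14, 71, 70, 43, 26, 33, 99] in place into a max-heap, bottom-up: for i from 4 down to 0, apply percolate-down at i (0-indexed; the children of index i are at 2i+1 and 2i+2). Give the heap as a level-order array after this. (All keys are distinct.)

[99, 73, 74, 33, 71, 70, 43, 26, 14, 17]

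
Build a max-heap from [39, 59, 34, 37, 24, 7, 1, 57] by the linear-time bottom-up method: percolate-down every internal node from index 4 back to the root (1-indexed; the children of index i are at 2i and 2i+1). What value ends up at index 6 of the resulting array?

7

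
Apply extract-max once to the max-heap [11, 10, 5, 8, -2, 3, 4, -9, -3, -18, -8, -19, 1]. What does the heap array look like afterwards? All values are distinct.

[10, 8, 5, 1, -2, 3, 4, -9, -3, -18, -8, -19]

remove root 11; move last element 1 to root → [1, 10, 5, 8, -2, 3, 4, -9, -3, -18, -8, -19]
1 vs larger child 10 at index 1, swap → [10, 1, 5, 8, -2, 3, 4, -9, -3, -18, -8, -19]
1 vs larger child 8 at index 3, swap → [10, 8, 5, 1, -2, 3, 4, -9, -3, -18, -8, -19]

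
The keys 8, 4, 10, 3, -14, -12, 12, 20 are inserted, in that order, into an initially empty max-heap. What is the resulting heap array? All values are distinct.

[20, 12, 10, 4, -14, -12, 8, 3]

Insert 8:
  append 8 at index 0 → [8] (no swap needed)
Insert 4:
  append 4 at index 1 → [8, 4] (no swap needed)
Insert 10:
  append 10 at index 2 → [8, 4, 10]
  10 > parent 8 at index 0, swap → [10, 4, 8]
Insert 3:
  append 3 at index 3 → [10, 4, 8, 3] (no swap needed)
Insert -14:
  append -14 at index 4 → [10, 4, 8, 3, -14] (no swap needed)
Insert -12:
  append -12 at index 5 → [10, 4, 8, 3, -14, -12] (no swap needed)
Insert 12:
  append 12 at index 6 → [10, 4, 8, 3, -14, -12, 12]
  12 > parent 8 at index 2, swap → [10, 4, 12, 3, -14, -12, 8]
  12 > parent 10 at index 0, swap → [12, 4, 10, 3, -14, -12, 8]
Insert 20:
  append 20 at index 7 → [12, 4, 10, 3, -14, -12, 8, 20]
  20 > parent 3 at index 3, swap → [12, 4, 10, 20, -14, -12, 8, 3]
  20 > parent 4 at index 1, swap → [12, 20, 10, 4, -14, -12, 8, 3]
  20 > parent 12 at index 0, swap → [20, 12, 10, 4, -14, -12, 8, 3]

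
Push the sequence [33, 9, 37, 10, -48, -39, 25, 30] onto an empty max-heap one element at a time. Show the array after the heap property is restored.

Insert 33:
  append 33 at index 0 → [33] (no swap needed)
Insert 9:
  append 9 at index 1 → [33, 9] (no swap needed)
Insert 37:
  append 37 at index 2 → [33, 9, 37]
  37 > parent 33 at index 0, swap → [37, 9, 33]
Insert 10:
  append 10 at index 3 → [37, 9, 33, 10]
  10 > parent 9 at index 1, swap → [37, 10, 33, 9]
Insert -48:
  append -48 at index 4 → [37, 10, 33, 9, -48] (no swap needed)
Insert -39:
  append -39 at index 5 → [37, 10, 33, 9, -48, -39] (no swap needed)
Insert 25:
  append 25 at index 6 → [37, 10, 33, 9, -48, -39, 25] (no swap needed)
Insert 30:
  append 30 at index 7 → [37, 10, 33, 9, -48, -39, 25, 30]
  30 > parent 9 at index 3, swap → [37, 10, 33, 30, -48, -39, 25, 9]
  30 > parent 10 at index 1, swap → [37, 30, 33, 10, -48, -39, 25, 9]

[37, 30, 33, 10, -48, -39, 25, 9]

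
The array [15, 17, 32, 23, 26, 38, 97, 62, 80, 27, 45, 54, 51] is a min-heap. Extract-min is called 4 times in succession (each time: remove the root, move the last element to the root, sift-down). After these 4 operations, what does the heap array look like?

[27, 45, 32, 51, 54, 38, 97, 62, 80]

extract-min #1 returns 15:
  remove root 15; move last element 51 to root → [51, 17, 32, 23, 26, 38, 97, 62, 80, 27, 45, 54]
  51 vs smaller child 17 at index 1, swap → [17, 51, 32, 23, 26, 38, 97, 62, 80, 27, 45, 54]
  51 vs smaller child 23 at index 3, swap → [17, 23, 32, 51, 26, 38, 97, 62, 80, 27, 45, 54]
extract-min #2 returns 17:
  remove root 17; move last element 54 to root → [54, 23, 32, 51, 26, 38, 97, 62, 80, 27, 45]
  54 vs smaller child 23 at index 1, swap → [23, 54, 32, 51, 26, 38, 97, 62, 80, 27, 45]
  54 vs smaller child 26 at index 4, swap → [23, 26, 32, 51, 54, 38, 97, 62, 80, 27, 45]
  54 vs smaller child 27 at index 9, swap → [23, 26, 32, 51, 27, 38, 97, 62, 80, 54, 45]
extract-min #3 returns 23:
  remove root 23; move last element 45 to root → [45, 26, 32, 51, 27, 38, 97, 62, 80, 54]
  45 vs smaller child 26 at index 1, swap → [26, 45, 32, 51, 27, 38, 97, 62, 80, 54]
  45 vs smaller child 27 at index 4, swap → [26, 27, 32, 51, 45, 38, 97, 62, 80, 54]
extract-min #4 returns 26:
  remove root 26; move last element 54 to root → [54, 27, 32, 51, 45, 38, 97, 62, 80]
  54 vs smaller child 27 at index 1, swap → [27, 54, 32, 51, 45, 38, 97, 62, 80]
  54 vs smaller child 45 at index 4, swap → [27, 45, 32, 51, 54, 38, 97, 62, 80]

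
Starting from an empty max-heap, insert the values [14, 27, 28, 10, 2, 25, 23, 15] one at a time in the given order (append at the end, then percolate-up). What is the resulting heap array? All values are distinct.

[28, 15, 27, 14, 2, 25, 23, 10]

Insert 14:
  append 14 at index 0 → [14] (no swap needed)
Insert 27:
  append 27 at index 1 → [14, 27]
  27 > parent 14 at index 0, swap → [27, 14]
Insert 28:
  append 28 at index 2 → [27, 14, 28]
  28 > parent 27 at index 0, swap → [28, 14, 27]
Insert 10:
  append 10 at index 3 → [28, 14, 27, 10] (no swap needed)
Insert 2:
  append 2 at index 4 → [28, 14, 27, 10, 2] (no swap needed)
Insert 25:
  append 25 at index 5 → [28, 14, 27, 10, 2, 25] (no swap needed)
Insert 23:
  append 23 at index 6 → [28, 14, 27, 10, 2, 25, 23] (no swap needed)
Insert 15:
  append 15 at index 7 → [28, 14, 27, 10, 2, 25, 23, 15]
  15 > parent 10 at index 3, swap → [28, 14, 27, 15, 2, 25, 23, 10]
  15 > parent 14 at index 1, swap → [28, 15, 27, 14, 2, 25, 23, 10]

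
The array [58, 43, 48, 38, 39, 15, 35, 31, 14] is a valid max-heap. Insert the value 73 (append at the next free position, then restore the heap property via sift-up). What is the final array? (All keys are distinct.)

[73, 58, 48, 38, 43, 15, 35, 31, 14, 39]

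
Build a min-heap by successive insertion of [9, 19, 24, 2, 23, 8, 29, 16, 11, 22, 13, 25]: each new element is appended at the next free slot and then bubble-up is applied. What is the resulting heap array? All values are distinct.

[2, 9, 8, 11, 13, 24, 29, 19, 16, 23, 22, 25]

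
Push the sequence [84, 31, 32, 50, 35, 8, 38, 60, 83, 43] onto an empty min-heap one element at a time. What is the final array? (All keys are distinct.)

[8, 35, 31, 60, 43, 32, 38, 84, 83, 50]

Insert 84:
  append 84 at index 0 → [84] (no swap needed)
Insert 31:
  append 31 at index 1 → [84, 31]
  31 < parent 84 at index 0, swap → [31, 84]
Insert 32:
  append 32 at index 2 → [31, 84, 32] (no swap needed)
Insert 50:
  append 50 at index 3 → [31, 84, 32, 50]
  50 < parent 84 at index 1, swap → [31, 50, 32, 84]
Insert 35:
  append 35 at index 4 → [31, 50, 32, 84, 35]
  35 < parent 50 at index 1, swap → [31, 35, 32, 84, 50]
Insert 8:
  append 8 at index 5 → [31, 35, 32, 84, 50, 8]
  8 < parent 32 at index 2, swap → [31, 35, 8, 84, 50, 32]
  8 < parent 31 at index 0, swap → [8, 35, 31, 84, 50, 32]
Insert 38:
  append 38 at index 6 → [8, 35, 31, 84, 50, 32, 38] (no swap needed)
Insert 60:
  append 60 at index 7 → [8, 35, 31, 84, 50, 32, 38, 60]
  60 < parent 84 at index 3, swap → [8, 35, 31, 60, 50, 32, 38, 84]
Insert 83:
  append 83 at index 8 → [8, 35, 31, 60, 50, 32, 38, 84, 83] (no swap needed)
Insert 43:
  append 43 at index 9 → [8, 35, 31, 60, 50, 32, 38, 84, 83, 43]
  43 < parent 50 at index 4, swap → [8, 35, 31, 60, 43, 32, 38, 84, 83, 50]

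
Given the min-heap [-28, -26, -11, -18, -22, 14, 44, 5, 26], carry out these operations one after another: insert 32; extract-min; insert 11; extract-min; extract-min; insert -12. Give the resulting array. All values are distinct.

insert 32:
  append 32 at index 9 → [-28, -26, -11, -18, -22, 14, 44, 5, 26, 32] (no swap needed)
extract-min → returns -28:
  remove root -28; move last element 32 to root → [32, -26, -11, -18, -22, 14, 44, 5, 26]
  32 vs smaller child -26 at index 1, swap → [-26, 32, -11, -18, -22, 14, 44, 5, 26]
  32 vs smaller child -22 at index 4, swap → [-26, -22, -11, -18, 32, 14, 44, 5, 26]
insert 11:
  append 11 at index 9 → [-26, -22, -11, -18, 32, 14, 44, 5, 26, 11]
  11 < parent 32 at index 4, swap → [-26, -22, -11, -18, 11, 14, 44, 5, 26, 32]
extract-min → returns -26:
  remove root -26; move last element 32 to root → [32, -22, -11, -18, 11, 14, 44, 5, 26]
  32 vs smaller child -22 at index 1, swap → [-22, 32, -11, -18, 11, 14, 44, 5, 26]
  32 vs smaller child -18 at index 3, swap → [-22, -18, -11, 32, 11, 14, 44, 5, 26]
  32 vs smaller child 5 at index 7, swap → [-22, -18, -11, 5, 11, 14, 44, 32, 26]
extract-min → returns -22:
  remove root -22; move last element 26 to root → [26, -18, -11, 5, 11, 14, 44, 32]
  26 vs smaller child -18 at index 1, swap → [-18, 26, -11, 5, 11, 14, 44, 32]
  26 vs smaller child 5 at index 3, swap → [-18, 5, -11, 26, 11, 14, 44, 32]
insert -12:
  append -12 at index 8 → [-18, 5, -11, 26, 11, 14, 44, 32, -12]
  -12 < parent 26 at index 3, swap → [-18, 5, -11, -12, 11, 14, 44, 32, 26]
  -12 < parent 5 at index 1, swap → [-18, -12, -11, 5, 11, 14, 44, 32, 26]

[-18, -12, -11, 5, 11, 14, 44, 32, 26]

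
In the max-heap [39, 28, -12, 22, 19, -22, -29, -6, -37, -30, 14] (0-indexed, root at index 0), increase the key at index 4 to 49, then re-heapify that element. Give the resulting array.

set index 4 from 19 to 49 → [39, 28, -12, 22, 49, -22, -29, -6, -37, -30, 14]
49 > parent 28 at index 1, swap → [39, 49, -12, 22, 28, -22, -29, -6, -37, -30, 14]
49 > parent 39 at index 0, swap → [49, 39, -12, 22, 28, -22, -29, -6, -37, -30, 14]

[49, 39, -12, 22, 28, -22, -29, -6, -37, -30, 14]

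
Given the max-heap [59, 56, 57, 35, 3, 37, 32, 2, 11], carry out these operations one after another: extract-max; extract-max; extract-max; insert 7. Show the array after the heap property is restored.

[37, 35, 32, 2, 3, 11, 7]

extract-max → returns 59:
  remove root 59; move last element 11 to root → [11, 56, 57, 35, 3, 37, 32, 2]
  11 vs larger child 57 at index 2, swap → [57, 56, 11, 35, 3, 37, 32, 2]
  11 vs larger child 37 at index 5, swap → [57, 56, 37, 35, 3, 11, 32, 2]
extract-max → returns 57:
  remove root 57; move last element 2 to root → [2, 56, 37, 35, 3, 11, 32]
  2 vs larger child 56 at index 1, swap → [56, 2, 37, 35, 3, 11, 32]
  2 vs larger child 35 at index 3, swap → [56, 35, 37, 2, 3, 11, 32]
extract-max → returns 56:
  remove root 56; move last element 32 to root → [32, 35, 37, 2, 3, 11]
  32 vs larger child 37 at index 2, swap → [37, 35, 32, 2, 3, 11]
insert 7:
  append 7 at index 6 → [37, 35, 32, 2, 3, 11, 7] (no swap needed)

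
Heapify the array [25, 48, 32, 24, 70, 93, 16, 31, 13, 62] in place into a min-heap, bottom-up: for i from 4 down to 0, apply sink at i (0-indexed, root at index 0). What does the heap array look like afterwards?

sift down from index 4:
  70 vs only child 62 at index 9, swap → [25, 48, 32, 24, 62, 93, 16, 31, 13, 70]
sift down from index 3:
  24 vs smaller child 13 at index 8, swap → [25, 48, 32, 13, 62, 93, 16, 31, 24, 70]
sift down from index 2:
  32 vs smaller child 16 at index 6, swap → [25, 48, 16, 13, 62, 93, 32, 31, 24, 70]
sift down from index 1:
  48 vs smaller child 13 at index 3, swap → [25, 13, 16, 48, 62, 93, 32, 31, 24, 70]
  48 vs smaller child 24 at index 8, swap → [25, 13, 16, 24, 62, 93, 32, 31, 48, 70]
sift down from index 0:
  25 vs smaller child 13 at index 1, swap → [13, 25, 16, 24, 62, 93, 32, 31, 48, 70]
  25 vs smaller child 24 at index 3, swap → [13, 24, 16, 25, 62, 93, 32, 31, 48, 70]

[13, 24, 16, 25, 62, 93, 32, 31, 48, 70]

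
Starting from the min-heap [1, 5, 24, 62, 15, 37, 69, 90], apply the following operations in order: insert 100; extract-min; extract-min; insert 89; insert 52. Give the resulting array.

[15, 52, 24, 62, 100, 37, 69, 90, 89]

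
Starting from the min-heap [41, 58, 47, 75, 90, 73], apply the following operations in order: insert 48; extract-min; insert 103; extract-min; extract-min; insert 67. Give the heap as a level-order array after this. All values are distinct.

[58, 75, 67, 103, 90, 73]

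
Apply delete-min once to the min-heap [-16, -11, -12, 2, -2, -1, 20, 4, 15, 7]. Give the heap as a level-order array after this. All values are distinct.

[-12, -11, -1, 2, -2, 7, 20, 4, 15]

remove root -16; move last element 7 to root → [7, -11, -12, 2, -2, -1, 20, 4, 15]
7 vs smaller child -12 at index 2, swap → [-12, -11, 7, 2, -2, -1, 20, 4, 15]
7 vs smaller child -1 at index 5, swap → [-12, -11, -1, 2, -2, 7, 20, 4, 15]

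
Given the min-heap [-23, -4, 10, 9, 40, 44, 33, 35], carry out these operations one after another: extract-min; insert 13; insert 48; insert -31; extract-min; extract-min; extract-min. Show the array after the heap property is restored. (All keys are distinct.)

extract-min → returns -23:
  remove root -23; move last element 35 to root → [35, -4, 10, 9, 40, 44, 33]
  35 vs smaller child -4 at index 1, swap → [-4, 35, 10, 9, 40, 44, 33]
  35 vs smaller child 9 at index 3, swap → [-4, 9, 10, 35, 40, 44, 33]
insert 13:
  append 13 at index 7 → [-4, 9, 10, 35, 40, 44, 33, 13]
  13 < parent 35 at index 3, swap → [-4, 9, 10, 13, 40, 44, 33, 35]
insert 48:
  append 48 at index 8 → [-4, 9, 10, 13, 40, 44, 33, 35, 48] (no swap needed)
insert -31:
  append -31 at index 9 → [-4, 9, 10, 13, 40, 44, 33, 35, 48, -31]
  -31 < parent 40 at index 4, swap → [-4, 9, 10, 13, -31, 44, 33, 35, 48, 40]
  -31 < parent 9 at index 1, swap → [-4, -31, 10, 13, 9, 44, 33, 35, 48, 40]
  -31 < parent -4 at index 0, swap → [-31, -4, 10, 13, 9, 44, 33, 35, 48, 40]
extract-min → returns -31:
  remove root -31; move last element 40 to root → [40, -4, 10, 13, 9, 44, 33, 35, 48]
  40 vs smaller child -4 at index 1, swap → [-4, 40, 10, 13, 9, 44, 33, 35, 48]
  40 vs smaller child 9 at index 4, swap → [-4, 9, 10, 13, 40, 44, 33, 35, 48]
extract-min → returns -4:
  remove root -4; move last element 48 to root → [48, 9, 10, 13, 40, 44, 33, 35]
  48 vs smaller child 9 at index 1, swap → [9, 48, 10, 13, 40, 44, 33, 35]
  48 vs smaller child 13 at index 3, swap → [9, 13, 10, 48, 40, 44, 33, 35]
  48 vs only child 35 at index 7, swap → [9, 13, 10, 35, 40, 44, 33, 48]
extract-min → returns 9:
  remove root 9; move last element 48 to root → [48, 13, 10, 35, 40, 44, 33]
  48 vs smaller child 10 at index 2, swap → [10, 13, 48, 35, 40, 44, 33]
  48 vs smaller child 33 at index 6, swap → [10, 13, 33, 35, 40, 44, 48]

[10, 13, 33, 35, 40, 44, 48]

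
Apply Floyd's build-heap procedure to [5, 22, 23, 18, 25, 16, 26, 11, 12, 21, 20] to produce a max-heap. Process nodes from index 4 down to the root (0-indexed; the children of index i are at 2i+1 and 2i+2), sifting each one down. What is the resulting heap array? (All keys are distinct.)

[26, 25, 23, 18, 22, 16, 5, 11, 12, 21, 20]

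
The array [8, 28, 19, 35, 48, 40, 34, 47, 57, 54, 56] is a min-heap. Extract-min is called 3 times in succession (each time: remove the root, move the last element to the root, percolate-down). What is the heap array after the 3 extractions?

[34, 35, 40, 47, 48, 57, 56, 54]

extract-min #1 returns 8:
  remove root 8; move last element 56 to root → [56, 28, 19, 35, 48, 40, 34, 47, 57, 54]
  56 vs smaller child 19 at index 2, swap → [19, 28, 56, 35, 48, 40, 34, 47, 57, 54]
  56 vs smaller child 34 at index 6, swap → [19, 28, 34, 35, 48, 40, 56, 47, 57, 54]
extract-min #2 returns 19:
  remove root 19; move last element 54 to root → [54, 28, 34, 35, 48, 40, 56, 47, 57]
  54 vs smaller child 28 at index 1, swap → [28, 54, 34, 35, 48, 40, 56, 47, 57]
  54 vs smaller child 35 at index 3, swap → [28, 35, 34, 54, 48, 40, 56, 47, 57]
  54 vs smaller child 47 at index 7, swap → [28, 35, 34, 47, 48, 40, 56, 54, 57]
extract-min #3 returns 28:
  remove root 28; move last element 57 to root → [57, 35, 34, 47, 48, 40, 56, 54]
  57 vs smaller child 34 at index 2, swap → [34, 35, 57, 47, 48, 40, 56, 54]
  57 vs smaller child 40 at index 5, swap → [34, 35, 40, 47, 48, 57, 56, 54]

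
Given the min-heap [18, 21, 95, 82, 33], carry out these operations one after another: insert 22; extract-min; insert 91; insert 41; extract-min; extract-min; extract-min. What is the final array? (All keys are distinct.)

insert 22:
  append 22 at index 5 → [18, 21, 95, 82, 33, 22]
  22 < parent 95 at index 2, swap → [18, 21, 22, 82, 33, 95]
extract-min → returns 18:
  remove root 18; move last element 95 to root → [95, 21, 22, 82, 33]
  95 vs smaller child 21 at index 1, swap → [21, 95, 22, 82, 33]
  95 vs smaller child 33 at index 4, swap → [21, 33, 22, 82, 95]
insert 91:
  append 91 at index 5 → [21, 33, 22, 82, 95, 91] (no swap needed)
insert 41:
  append 41 at index 6 → [21, 33, 22, 82, 95, 91, 41] (no swap needed)
extract-min → returns 21:
  remove root 21; move last element 41 to root → [41, 33, 22, 82, 95, 91]
  41 vs smaller child 22 at index 2, swap → [22, 33, 41, 82, 95, 91]
extract-min → returns 22:
  remove root 22; move last element 91 to root → [91, 33, 41, 82, 95]
  91 vs smaller child 33 at index 1, swap → [33, 91, 41, 82, 95]
  91 vs smaller child 82 at index 3, swap → [33, 82, 41, 91, 95]
extract-min → returns 33:
  remove root 33; move last element 95 to root → [95, 82, 41, 91]
  95 vs smaller child 41 at index 2, swap → [41, 82, 95, 91]

[41, 82, 95, 91]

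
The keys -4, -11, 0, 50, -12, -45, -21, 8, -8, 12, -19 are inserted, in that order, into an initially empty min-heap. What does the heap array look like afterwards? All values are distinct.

Insert -4:
  append -4 at index 0 → [-4] (no swap needed)
Insert -11:
  append -11 at index 1 → [-4, -11]
  -11 < parent -4 at index 0, swap → [-11, -4]
Insert 0:
  append 0 at index 2 → [-11, -4, 0] (no swap needed)
Insert 50:
  append 50 at index 3 → [-11, -4, 0, 50] (no swap needed)
Insert -12:
  append -12 at index 4 → [-11, -4, 0, 50, -12]
  -12 < parent -4 at index 1, swap → [-11, -12, 0, 50, -4]
  -12 < parent -11 at index 0, swap → [-12, -11, 0, 50, -4]
Insert -45:
  append -45 at index 5 → [-12, -11, 0, 50, -4, -45]
  -45 < parent 0 at index 2, swap → [-12, -11, -45, 50, -4, 0]
  -45 < parent -12 at index 0, swap → [-45, -11, -12, 50, -4, 0]
Insert -21:
  append -21 at index 6 → [-45, -11, -12, 50, -4, 0, -21]
  -21 < parent -12 at index 2, swap → [-45, -11, -21, 50, -4, 0, -12]
Insert 8:
  append 8 at index 7 → [-45, -11, -21, 50, -4, 0, -12, 8]
  8 < parent 50 at index 3, swap → [-45, -11, -21, 8, -4, 0, -12, 50]
Insert -8:
  append -8 at index 8 → [-45, -11, -21, 8, -4, 0, -12, 50, -8]
  -8 < parent 8 at index 3, swap → [-45, -11, -21, -8, -4, 0, -12, 50, 8]
Insert 12:
  append 12 at index 9 → [-45, -11, -21, -8, -4, 0, -12, 50, 8, 12] (no swap needed)
Insert -19:
  append -19 at index 10 → [-45, -11, -21, -8, -4, 0, -12, 50, 8, 12, -19]
  -19 < parent -4 at index 4, swap → [-45, -11, -21, -8, -19, 0, -12, 50, 8, 12, -4]
  -19 < parent -11 at index 1, swap → [-45, -19, -21, -8, -11, 0, -12, 50, 8, 12, -4]

[-45, -19, -21, -8, -11, 0, -12, 50, 8, 12, -4]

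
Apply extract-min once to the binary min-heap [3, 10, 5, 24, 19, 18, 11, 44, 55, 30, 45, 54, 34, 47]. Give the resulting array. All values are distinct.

[5, 10, 11, 24, 19, 18, 47, 44, 55, 30, 45, 54, 34]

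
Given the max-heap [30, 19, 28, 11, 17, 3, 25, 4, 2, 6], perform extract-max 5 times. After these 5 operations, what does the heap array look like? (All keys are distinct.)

extract-max #1 returns 30:
  remove root 30; move last element 6 to root → [6, 19, 28, 11, 17, 3, 25, 4, 2]
  6 vs larger child 28 at index 2, swap → [28, 19, 6, 11, 17, 3, 25, 4, 2]
  6 vs larger child 25 at index 6, swap → [28, 19, 25, 11, 17, 3, 6, 4, 2]
extract-max #2 returns 28:
  remove root 28; move last element 2 to root → [2, 19, 25, 11, 17, 3, 6, 4]
  2 vs larger child 25 at index 2, swap → [25, 19, 2, 11, 17, 3, 6, 4]
  2 vs larger child 6 at index 6, swap → [25, 19, 6, 11, 17, 3, 2, 4]
extract-max #3 returns 25:
  remove root 25; move last element 4 to root → [4, 19, 6, 11, 17, 3, 2]
  4 vs larger child 19 at index 1, swap → [19, 4, 6, 11, 17, 3, 2]
  4 vs larger child 17 at index 4, swap → [19, 17, 6, 11, 4, 3, 2]
extract-max #4 returns 19:
  remove root 19; move last element 2 to root → [2, 17, 6, 11, 4, 3]
  2 vs larger child 17 at index 1, swap → [17, 2, 6, 11, 4, 3]
  2 vs larger child 11 at index 3, swap → [17, 11, 6, 2, 4, 3]
extract-max #5 returns 17:
  remove root 17; move last element 3 to root → [3, 11, 6, 2, 4]
  3 vs larger child 11 at index 1, swap → [11, 3, 6, 2, 4]
  3 vs larger child 4 at index 4, swap → [11, 4, 6, 2, 3]

[11, 4, 6, 2, 3]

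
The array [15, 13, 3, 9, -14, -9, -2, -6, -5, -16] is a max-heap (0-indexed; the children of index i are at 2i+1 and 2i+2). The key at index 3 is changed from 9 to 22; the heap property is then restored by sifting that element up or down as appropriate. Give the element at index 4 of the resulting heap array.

set index 3 from 9 to 22 → [15, 13, 3, 22, -14, -9, -2, -6, -5, -16]
22 > parent 13 at index 1, swap → [15, 22, 3, 13, -14, -9, -2, -6, -5, -16]
22 > parent 15 at index 0, swap → [22, 15, 3, 13, -14, -9, -2, -6, -5, -16]
resulting array: [22, 15, 3, 13, -14, -9, -2, -6, -5, -16]

-14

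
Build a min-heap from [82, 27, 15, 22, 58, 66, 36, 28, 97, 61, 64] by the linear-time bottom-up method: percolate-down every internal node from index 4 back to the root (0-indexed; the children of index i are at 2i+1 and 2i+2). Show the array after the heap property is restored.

sift down from index 4: already satisfies heap property
sift down from index 3: already satisfies heap property
sift down from index 2: already satisfies heap property
sift down from index 1:
  27 vs smaller child 22 at index 3, swap → [82, 22, 15, 27, 58, 66, 36, 28, 97, 61, 64]
sift down from index 0:
  82 vs smaller child 15 at index 2, swap → [15, 22, 82, 27, 58, 66, 36, 28, 97, 61, 64]
  82 vs smaller child 36 at index 6, swap → [15, 22, 36, 27, 58, 66, 82, 28, 97, 61, 64]

[15, 22, 36, 27, 58, 66, 82, 28, 97, 61, 64]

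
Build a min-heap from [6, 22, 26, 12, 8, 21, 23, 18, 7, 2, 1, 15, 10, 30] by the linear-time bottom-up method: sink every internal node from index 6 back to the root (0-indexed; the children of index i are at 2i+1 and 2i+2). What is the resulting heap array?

[1, 2, 10, 7, 6, 15, 23, 18, 12, 22, 8, 26, 21, 30]

sift down from index 6: already satisfies heap property
sift down from index 5:
  21 vs smaller child 10 at index 12, swap → [6, 22, 26, 12, 8, 10, 23, 18, 7, 2, 1, 15, 21, 30]
sift down from index 4:
  8 vs smaller child 1 at index 10, swap → [6, 22, 26, 12, 1, 10, 23, 18, 7, 2, 8, 15, 21, 30]
sift down from index 3:
  12 vs smaller child 7 at index 8, swap → [6, 22, 26, 7, 1, 10, 23, 18, 12, 2, 8, 15, 21, 30]
sift down from index 2:
  26 vs smaller child 10 at index 5, swap → [6, 22, 10, 7, 1, 26, 23, 18, 12, 2, 8, 15, 21, 30]
  26 vs smaller child 15 at index 11, swap → [6, 22, 10, 7, 1, 15, 23, 18, 12, 2, 8, 26, 21, 30]
sift down from index 1:
  22 vs smaller child 1 at index 4, swap → [6, 1, 10, 7, 22, 15, 23, 18, 12, 2, 8, 26, 21, 30]
  22 vs smaller child 2 at index 9, swap → [6, 1, 10, 7, 2, 15, 23, 18, 12, 22, 8, 26, 21, 30]
sift down from index 0:
  6 vs smaller child 1 at index 1, swap → [1, 6, 10, 7, 2, 15, 23, 18, 12, 22, 8, 26, 21, 30]
  6 vs smaller child 2 at index 4, swap → [1, 2, 10, 7, 6, 15, 23, 18, 12, 22, 8, 26, 21, 30]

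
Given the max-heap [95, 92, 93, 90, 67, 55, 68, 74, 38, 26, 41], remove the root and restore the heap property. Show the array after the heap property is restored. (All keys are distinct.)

remove root 95; move last element 41 to root → [41, 92, 93, 90, 67, 55, 68, 74, 38, 26]
41 vs larger child 93 at index 2, swap → [93, 92, 41, 90, 67, 55, 68, 74, 38, 26]
41 vs larger child 68 at index 6, swap → [93, 92, 68, 90, 67, 55, 41, 74, 38, 26]

[93, 92, 68, 90, 67, 55, 41, 74, 38, 26]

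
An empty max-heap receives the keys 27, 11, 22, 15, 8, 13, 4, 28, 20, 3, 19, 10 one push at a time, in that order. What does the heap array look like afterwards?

[28, 27, 22, 20, 19, 13, 4, 11, 15, 3, 8, 10]

Insert 27:
  append 27 at index 0 → [27] (no swap needed)
Insert 11:
  append 11 at index 1 → [27, 11] (no swap needed)
Insert 22:
  append 22 at index 2 → [27, 11, 22] (no swap needed)
Insert 15:
  append 15 at index 3 → [27, 11, 22, 15]
  15 > parent 11 at index 1, swap → [27, 15, 22, 11]
Insert 8:
  append 8 at index 4 → [27, 15, 22, 11, 8] (no swap needed)
Insert 13:
  append 13 at index 5 → [27, 15, 22, 11, 8, 13] (no swap needed)
Insert 4:
  append 4 at index 6 → [27, 15, 22, 11, 8, 13, 4] (no swap needed)
Insert 28:
  append 28 at index 7 → [27, 15, 22, 11, 8, 13, 4, 28]
  28 > parent 11 at index 3, swap → [27, 15, 22, 28, 8, 13, 4, 11]
  28 > parent 15 at index 1, swap → [27, 28, 22, 15, 8, 13, 4, 11]
  28 > parent 27 at index 0, swap → [28, 27, 22, 15, 8, 13, 4, 11]
Insert 20:
  append 20 at index 8 → [28, 27, 22, 15, 8, 13, 4, 11, 20]
  20 > parent 15 at index 3, swap → [28, 27, 22, 20, 8, 13, 4, 11, 15]
Insert 3:
  append 3 at index 9 → [28, 27, 22, 20, 8, 13, 4, 11, 15, 3] (no swap needed)
Insert 19:
  append 19 at index 10 → [28, 27, 22, 20, 8, 13, 4, 11, 15, 3, 19]
  19 > parent 8 at index 4, swap → [28, 27, 22, 20, 19, 13, 4, 11, 15, 3, 8]
Insert 10:
  append 10 at index 11 → [28, 27, 22, 20, 19, 13, 4, 11, 15, 3, 8, 10] (no swap needed)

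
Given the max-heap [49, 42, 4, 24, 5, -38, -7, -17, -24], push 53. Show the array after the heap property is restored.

append 53 at index 9 → [49, 42, 4, 24, 5, -38, -7, -17, -24, 53]
53 > parent 5 at index 4, swap → [49, 42, 4, 24, 53, -38, -7, -17, -24, 5]
53 > parent 42 at index 1, swap → [49, 53, 4, 24, 42, -38, -7, -17, -24, 5]
53 > parent 49 at index 0, swap → [53, 49, 4, 24, 42, -38, -7, -17, -24, 5]

[53, 49, 4, 24, 42, -38, -7, -17, -24, 5]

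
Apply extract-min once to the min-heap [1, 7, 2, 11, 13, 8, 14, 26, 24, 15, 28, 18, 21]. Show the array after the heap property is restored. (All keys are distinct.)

[2, 7, 8, 11, 13, 18, 14, 26, 24, 15, 28, 21]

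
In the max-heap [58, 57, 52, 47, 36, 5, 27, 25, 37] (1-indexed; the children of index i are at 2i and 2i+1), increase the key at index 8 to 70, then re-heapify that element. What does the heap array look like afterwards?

set index 8 from 25 to 70 → [58, 57, 52, 47, 36, 5, 27, 70, 37]
70 > parent 47 at index 4, swap → [58, 57, 52, 70, 36, 5, 27, 47, 37]
70 > parent 57 at index 2, swap → [58, 70, 52, 57, 36, 5, 27, 47, 37]
70 > parent 58 at index 1, swap → [70, 58, 52, 57, 36, 5, 27, 47, 37]

[70, 58, 52, 57, 36, 5, 27, 47, 37]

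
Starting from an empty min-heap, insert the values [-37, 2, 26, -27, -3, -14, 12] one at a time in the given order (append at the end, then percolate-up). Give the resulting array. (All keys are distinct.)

[-37, -27, -14, 2, -3, 26, 12]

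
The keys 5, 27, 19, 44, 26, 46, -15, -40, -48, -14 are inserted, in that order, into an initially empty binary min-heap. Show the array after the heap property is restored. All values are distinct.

[-48, -40, 5, -15, -14, 46, 19, 44, 26, 27]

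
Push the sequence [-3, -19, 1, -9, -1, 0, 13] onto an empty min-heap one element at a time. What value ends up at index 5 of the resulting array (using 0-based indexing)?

1

Insert -3:
  append -3 at index 0 → [-3] (no swap needed)
Insert -19:
  append -19 at index 1 → [-3, -19]
  -19 < parent -3 at index 0, swap → [-19, -3]
Insert 1:
  append 1 at index 2 → [-19, -3, 1] (no swap needed)
Insert -9:
  append -9 at index 3 → [-19, -3, 1, -9]
  -9 < parent -3 at index 1, swap → [-19, -9, 1, -3]
Insert -1:
  append -1 at index 4 → [-19, -9, 1, -3, -1] (no swap needed)
Insert 0:
  append 0 at index 5 → [-19, -9, 1, -3, -1, 0]
  0 < parent 1 at index 2, swap → [-19, -9, 0, -3, -1, 1]
Insert 13:
  append 13 at index 6 → [-19, -9, 0, -3, -1, 1, 13] (no swap needed)
resulting array: [-19, -9, 0, -3, -1, 1, 13]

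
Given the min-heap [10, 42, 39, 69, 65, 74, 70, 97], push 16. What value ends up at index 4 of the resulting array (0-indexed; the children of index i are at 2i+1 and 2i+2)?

append 16 at index 8 → [10, 42, 39, 69, 65, 74, 70, 97, 16]
16 < parent 69 at index 3, swap → [10, 42, 39, 16, 65, 74, 70, 97, 69]
16 < parent 42 at index 1, swap → [10, 16, 39, 42, 65, 74, 70, 97, 69]
resulting array: [10, 16, 39, 42, 65, 74, 70, 97, 69]

65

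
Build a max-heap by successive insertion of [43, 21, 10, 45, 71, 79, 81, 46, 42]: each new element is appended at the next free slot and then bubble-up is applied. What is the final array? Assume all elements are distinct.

Insert 43:
  append 43 at index 0 → [43] (no swap needed)
Insert 21:
  append 21 at index 1 → [43, 21] (no swap needed)
Insert 10:
  append 10 at index 2 → [43, 21, 10] (no swap needed)
Insert 45:
  append 45 at index 3 → [43, 21, 10, 45]
  45 > parent 21 at index 1, swap → [43, 45, 10, 21]
  45 > parent 43 at index 0, swap → [45, 43, 10, 21]
Insert 71:
  append 71 at index 4 → [45, 43, 10, 21, 71]
  71 > parent 43 at index 1, swap → [45, 71, 10, 21, 43]
  71 > parent 45 at index 0, swap → [71, 45, 10, 21, 43]
Insert 79:
  append 79 at index 5 → [71, 45, 10, 21, 43, 79]
  79 > parent 10 at index 2, swap → [71, 45, 79, 21, 43, 10]
  79 > parent 71 at index 0, swap → [79, 45, 71, 21, 43, 10]
Insert 81:
  append 81 at index 6 → [79, 45, 71, 21, 43, 10, 81]
  81 > parent 71 at index 2, swap → [79, 45, 81, 21, 43, 10, 71]
  81 > parent 79 at index 0, swap → [81, 45, 79, 21, 43, 10, 71]
Insert 46:
  append 46 at index 7 → [81, 45, 79, 21, 43, 10, 71, 46]
  46 > parent 21 at index 3, swap → [81, 45, 79, 46, 43, 10, 71, 21]
  46 > parent 45 at index 1, swap → [81, 46, 79, 45, 43, 10, 71, 21]
Insert 42:
  append 42 at index 8 → [81, 46, 79, 45, 43, 10, 71, 21, 42] (no swap needed)

[81, 46, 79, 45, 43, 10, 71, 21, 42]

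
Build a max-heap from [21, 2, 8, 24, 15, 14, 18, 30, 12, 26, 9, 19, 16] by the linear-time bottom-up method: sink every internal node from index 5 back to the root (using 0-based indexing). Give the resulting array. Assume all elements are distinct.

[30, 26, 19, 24, 21, 16, 18, 2, 12, 15, 9, 14, 8]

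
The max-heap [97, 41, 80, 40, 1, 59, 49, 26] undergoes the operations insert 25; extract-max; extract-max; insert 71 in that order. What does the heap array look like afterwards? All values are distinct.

insert 25:
  append 25 at index 8 → [97, 41, 80, 40, 1, 59, 49, 26, 25] (no swap needed)
extract-max → returns 97:
  remove root 97; move last element 25 to root → [25, 41, 80, 40, 1, 59, 49, 26]
  25 vs larger child 80 at index 2, swap → [80, 41, 25, 40, 1, 59, 49, 26]
  25 vs larger child 59 at index 5, swap → [80, 41, 59, 40, 1, 25, 49, 26]
extract-max → returns 80:
  remove root 80; move last element 26 to root → [26, 41, 59, 40, 1, 25, 49]
  26 vs larger child 59 at index 2, swap → [59, 41, 26, 40, 1, 25, 49]
  26 vs larger child 49 at index 6, swap → [59, 41, 49, 40, 1, 25, 26]
insert 71:
  append 71 at index 7 → [59, 41, 49, 40, 1, 25, 26, 71]
  71 > parent 40 at index 3, swap → [59, 41, 49, 71, 1, 25, 26, 40]
  71 > parent 41 at index 1, swap → [59, 71, 49, 41, 1, 25, 26, 40]
  71 > parent 59 at index 0, swap → [71, 59, 49, 41, 1, 25, 26, 40]

[71, 59, 49, 41, 1, 25, 26, 40]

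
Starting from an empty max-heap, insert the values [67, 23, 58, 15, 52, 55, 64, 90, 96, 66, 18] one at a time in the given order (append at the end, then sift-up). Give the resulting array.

[96, 90, 64, 67, 66, 55, 58, 15, 52, 23, 18]

Insert 67:
  append 67 at index 0 → [67] (no swap needed)
Insert 23:
  append 23 at index 1 → [67, 23] (no swap needed)
Insert 58:
  append 58 at index 2 → [67, 23, 58] (no swap needed)
Insert 15:
  append 15 at index 3 → [67, 23, 58, 15] (no swap needed)
Insert 52:
  append 52 at index 4 → [67, 23, 58, 15, 52]
  52 > parent 23 at index 1, swap → [67, 52, 58, 15, 23]
Insert 55:
  append 55 at index 5 → [67, 52, 58, 15, 23, 55] (no swap needed)
Insert 64:
  append 64 at index 6 → [67, 52, 58, 15, 23, 55, 64]
  64 > parent 58 at index 2, swap → [67, 52, 64, 15, 23, 55, 58]
Insert 90:
  append 90 at index 7 → [67, 52, 64, 15, 23, 55, 58, 90]
  90 > parent 15 at index 3, swap → [67, 52, 64, 90, 23, 55, 58, 15]
  90 > parent 52 at index 1, swap → [67, 90, 64, 52, 23, 55, 58, 15]
  90 > parent 67 at index 0, swap → [90, 67, 64, 52, 23, 55, 58, 15]
Insert 96:
  append 96 at index 8 → [90, 67, 64, 52, 23, 55, 58, 15, 96]
  96 > parent 52 at index 3, swap → [90, 67, 64, 96, 23, 55, 58, 15, 52]
  96 > parent 67 at index 1, swap → [90, 96, 64, 67, 23, 55, 58, 15, 52]
  96 > parent 90 at index 0, swap → [96, 90, 64, 67, 23, 55, 58, 15, 52]
Insert 66:
  append 66 at index 9 → [96, 90, 64, 67, 23, 55, 58, 15, 52, 66]
  66 > parent 23 at index 4, swap → [96, 90, 64, 67, 66, 55, 58, 15, 52, 23]
Insert 18:
  append 18 at index 10 → [96, 90, 64, 67, 66, 55, 58, 15, 52, 23, 18] (no swap needed)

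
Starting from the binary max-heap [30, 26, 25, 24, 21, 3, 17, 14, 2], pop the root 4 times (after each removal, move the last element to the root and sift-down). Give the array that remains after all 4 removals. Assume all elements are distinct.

[21, 14, 17, 3, 2]

extract-max #1 returns 30:
  remove root 30; move last element 2 to root → [2, 26, 25, 24, 21, 3, 17, 14]
  2 vs larger child 26 at index 1, swap → [26, 2, 25, 24, 21, 3, 17, 14]
  2 vs larger child 24 at index 3, swap → [26, 24, 25, 2, 21, 3, 17, 14]
  2 vs only child 14 at index 7, swap → [26, 24, 25, 14, 21, 3, 17, 2]
extract-max #2 returns 26:
  remove root 26; move last element 2 to root → [2, 24, 25, 14, 21, 3, 17]
  2 vs larger child 25 at index 2, swap → [25, 24, 2, 14, 21, 3, 17]
  2 vs larger child 17 at index 6, swap → [25, 24, 17, 14, 21, 3, 2]
extract-max #3 returns 25:
  remove root 25; move last element 2 to root → [2, 24, 17, 14, 21, 3]
  2 vs larger child 24 at index 1, swap → [24, 2, 17, 14, 21, 3]
  2 vs larger child 21 at index 4, swap → [24, 21, 17, 14, 2, 3]
extract-max #4 returns 24:
  remove root 24; move last element 3 to root → [3, 21, 17, 14, 2]
  3 vs larger child 21 at index 1, swap → [21, 3, 17, 14, 2]
  3 vs larger child 14 at index 3, swap → [21, 14, 17, 3, 2]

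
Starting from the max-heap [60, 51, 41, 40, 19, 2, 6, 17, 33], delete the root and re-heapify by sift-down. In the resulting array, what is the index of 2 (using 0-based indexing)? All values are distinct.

5

remove root 60; move last element 33 to root → [33, 51, 41, 40, 19, 2, 6, 17]
33 vs larger child 51 at index 1, swap → [51, 33, 41, 40, 19, 2, 6, 17]
33 vs larger child 40 at index 3, swap → [51, 40, 41, 33, 19, 2, 6, 17]
resulting array: [51, 40, 41, 33, 19, 2, 6, 17]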